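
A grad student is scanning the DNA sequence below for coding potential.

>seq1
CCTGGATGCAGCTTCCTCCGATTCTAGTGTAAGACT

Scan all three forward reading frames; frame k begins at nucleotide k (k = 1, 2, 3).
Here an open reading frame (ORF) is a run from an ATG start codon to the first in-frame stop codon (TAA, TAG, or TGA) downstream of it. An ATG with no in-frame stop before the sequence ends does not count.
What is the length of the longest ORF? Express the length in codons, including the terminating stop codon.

9

Frame 1: CCT GGA TGC AGC TTC CTC CGA TTC TAG TGT AAG ACT — no ATG→stop ORF.
Frame 2: CTG GAT GCA GCT TCC TCC GAT TCT AGT GTA AGA — no ATG→stop ORF.
Frame 3: TGG ATG CAG CTT CCT CCG ATT CTA GTG TAA GAC — ATG at 6, stop TAA at 30 → 27 nt.
Longest: frame 3, positions 6–32, 27 nt = 9 codons = 8 aa. → 9 codons.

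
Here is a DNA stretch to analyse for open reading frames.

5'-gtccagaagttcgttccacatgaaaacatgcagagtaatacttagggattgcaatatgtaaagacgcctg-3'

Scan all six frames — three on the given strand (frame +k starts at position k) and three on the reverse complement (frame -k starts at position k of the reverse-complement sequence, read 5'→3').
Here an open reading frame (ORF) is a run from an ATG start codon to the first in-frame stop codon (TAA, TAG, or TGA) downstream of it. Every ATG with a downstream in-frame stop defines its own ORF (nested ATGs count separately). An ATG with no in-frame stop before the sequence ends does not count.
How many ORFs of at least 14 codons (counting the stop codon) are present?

1

Reverse complement (5'→3'): CAGGCGTCTTTACATATTGCAATCCCTAAGTATTACTCTGCATGTTTTCATGTGGAACGAACTTCTGGAC
Frame +1: GTC CAG AAG TTC GTT CCA CAT GAA AAC ATG CAG AGT AAT ACT TAG GGA TTG CAA TAT GTA AAG ACG CCT — ATG at 28, stop TAG at 43 → 18 nt.
Frame +2: TCC AGA AGT TCG TTC CAC ATG AAA ACA TGC AGA GTA ATA CTT AGG GAT TGC AAT ATG TAA AGA CGC CTG — ATG at 20, stop TAA at 59 → 42 nt; ATG at 56, stop TAA at 59 → 6 nt.
Frame +3: CCA GAA GTT CGT TCC ACA TGA AAA CAT GCA GAG TAA TAC TTA GGG ATT GCA ATA TGT AAA GAC GCC — no ATG→stop ORF.
Frame -1: CAG GCG TCT TTA CAT ATT GCA ATC CCT AAG TAT TAC TCT GCA TGT TTT CAT GTG GAA CGA ACT TCT GGA — no ATG→stop ORF.
Frame -2: AGG CGT CTT TAC ATA TTG CAA TCC CTA AGT ATT ACT CTG CAT GTT TTC ATG TGG AAC GAA CTT CTG GAC — no ATG→stop ORF.
Frame -3: GGC GTC TTT ACA TAT TGC AAT CCC TAA GTA TTA CTC TGC ATG TTT TCA TGT GGA ACG AAC TTC TGG — no ATG→stop ORF.
ORFs ≥ 14 codons: frame +2 20–61 (14 codons). Count = 1.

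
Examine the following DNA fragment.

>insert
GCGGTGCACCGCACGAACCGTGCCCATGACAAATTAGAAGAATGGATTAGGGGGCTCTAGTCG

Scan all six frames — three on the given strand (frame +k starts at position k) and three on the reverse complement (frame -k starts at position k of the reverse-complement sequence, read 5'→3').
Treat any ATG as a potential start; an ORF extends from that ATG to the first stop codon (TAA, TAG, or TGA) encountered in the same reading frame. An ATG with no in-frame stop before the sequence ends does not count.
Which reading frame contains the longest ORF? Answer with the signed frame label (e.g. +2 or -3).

+2

Reverse complement (5'→3'): CGACTAGAGCCCCCTAATCCATTCTTCTAATTTGTCATGGGCACGGTTCGTGCGGTGCACCGC
Frame +1: GCG GTG CAC CGC ACG AAC CGT GCC CAT GAC AAA TTA GAA GAA TGG ATT AGG GGG CTC TAG TCG — no ATG→stop ORF.
Frame +2: CGG TGC ACC GCA CGA ACC GTG CCC ATG ACA AAT TAG AAG AAT GGA TTA GGG GGC TCT AGT — ATG at 26, stop TAG at 35 → 12 nt.
Frame +3: GGT GCA CCG CAC GAA CCG TGC CCA TGA CAA ATT AGA AGA ATG GAT TAG GGG GCT CTA GTC — ATG at 42, stop TAG at 48 → 9 nt.
Frame -1: CGA CTA GAG CCC CCT AAT CCA TTC TTC TAA TTT GTC ATG GGC ACG GTT CGT GCG GTG CAC CGC — no ATG→stop ORF.
Frame -2: GAC TAG AGC CCC CTA ATC CAT TCT TCT AAT TTG TCA TGG GCA CGG TTC GTG CGG TGC ACC — no ATG→stop ORF.
Frame -3: ACT AGA GCC CCC TAA TCC ATT CTT CTA ATT TGT CAT GGG CAC GGT TCG TGC GGT GCA CCG — no ATG→stop ORF.
Longest ORF is 12 nt in frame +2 (positions 26–37).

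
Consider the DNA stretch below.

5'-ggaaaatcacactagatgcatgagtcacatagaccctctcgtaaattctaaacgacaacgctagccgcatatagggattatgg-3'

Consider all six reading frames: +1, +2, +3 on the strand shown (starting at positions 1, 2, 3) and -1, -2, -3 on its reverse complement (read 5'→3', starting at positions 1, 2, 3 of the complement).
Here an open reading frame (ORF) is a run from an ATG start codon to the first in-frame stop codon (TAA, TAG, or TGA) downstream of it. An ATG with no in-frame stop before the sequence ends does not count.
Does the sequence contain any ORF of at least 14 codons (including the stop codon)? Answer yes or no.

Reverse complement (5'→3'): CCATAATCCCTATATGCGGCTAGCGTTGTCGTTTAGAATTTACGAGAGGGTCTATGTGACTCATGCATCTAGTGTGATTTTCC
Frame +1: GGA AAA TCA CAC TAG ATG CAT GAG TCA CAT AGA CCC TCT CGT AAA TTC TAA ACG ACA ACG CTA GCC GCA TAT AGG GAT TAT — ATG at 16, stop TAA at 49 → 36 nt.
Frame +2: GAA AAT CAC ACT AGA TGC ATG AGT CAC ATA GAC CCT CTC GTA AAT TCT AAA CGA CAA CGC TAG CCG CAT ATA GGG ATT ATG — ATG at 20, stop TAG at 62 → 45 nt.
Frame +3: AAA ATC ACA CTA GAT GCA TGA GTC ACA TAG ACC CTC TCG TAA ATT CTA AAC GAC AAC GCT AGC CGC ATA TAG GGA TTA TGG — no ATG→stop ORF.
Frame -1: CCA TAA TCC CTA TAT GCG GCT AGC GTT GTC GTT TAG AAT TTA CGA GAG GGT CTA TGT GAC TCA TGC ATC TAG TGT GAT TTT — no ATG→stop ORF.
Frame -2: CAT AAT CCC TAT ATG CGG CTA GCG TTG TCG TTT AGA ATT TAC GAG AGG GTC TAT GTG ACT CAT GCA TCT AGT GTG ATT TTC — no ATG→stop ORF.
Frame -3: ATA ATC CCT ATA TGC GGC TAG CGT TGT CGT TTA GAA TTT ACG AGA GGG TCT ATG TGA CTC ATG CAT CTA GTG TGA TTT TCC — ATG at 54, stop TGA at 57 → 6 nt; ATG at 63, stop TGA at 75 → 15 nt.
Frame +2 has an ORF of 15 codons (positions 20–64) ≥ 14, so yes.

yes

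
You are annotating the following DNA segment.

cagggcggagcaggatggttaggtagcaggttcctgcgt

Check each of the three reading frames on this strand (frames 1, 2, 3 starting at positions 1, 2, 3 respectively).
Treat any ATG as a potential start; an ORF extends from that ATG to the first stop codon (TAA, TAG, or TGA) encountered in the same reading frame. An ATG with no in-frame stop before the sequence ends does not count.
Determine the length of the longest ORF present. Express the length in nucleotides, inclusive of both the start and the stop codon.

12

Frame 1: CAG GGC GGA GCA GGA TGG TTA GGT AGC AGG TTC CTG CGT — no ATG→stop ORF.
Frame 2: AGG GCG GAG CAG GAT GGT TAG GTA GCA GGT TCC TGC — no ATG→stop ORF.
Frame 3: GGG CGG AGC AGG ATG GTT AGG TAG CAG GTT CCT GCG — ATG at 15, stop TAG at 24 → 12 nt.
Longest: frame 3, positions 15–26, 12 nt = 4 codons = 3 aa. → 12 nucleotides.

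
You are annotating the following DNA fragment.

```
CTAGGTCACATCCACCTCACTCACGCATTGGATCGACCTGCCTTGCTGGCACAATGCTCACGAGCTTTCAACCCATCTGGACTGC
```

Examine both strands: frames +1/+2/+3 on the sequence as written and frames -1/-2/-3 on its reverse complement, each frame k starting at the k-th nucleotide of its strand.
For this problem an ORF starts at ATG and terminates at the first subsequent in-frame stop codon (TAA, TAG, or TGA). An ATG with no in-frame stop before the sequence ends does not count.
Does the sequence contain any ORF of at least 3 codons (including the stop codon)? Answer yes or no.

yes

Reverse complement (5'→3'): GCAGTCCAGATGGGTTGAAAGCTCGTGAGCATTGTGCCAGCAAGGCAGGTCGATCCAATGCGTGAGTGAGGTGGATGTGACCTAG
Frame +1: CTA GGT CAC ATC CAC CTC ACT CAC GCA TTG GAT CGA CCT GCC TTG CTG GCA CAA TGC TCA CGA GCT TTC AAC CCA TCT GGA CTG — no ATG→stop ORF.
Frame +2: TAG GTC ACA TCC ACC TCA CTC ACG CAT TGG ATC GAC CTG CCT TGC TGG CAC AAT GCT CAC GAG CTT TCA ACC CAT CTG GAC TGC — no ATG→stop ORF.
Frame +3: AGG TCA CAT CCA CCT CAC TCA CGC ATT GGA TCG ACC TGC CTT GCT GGC ACA ATG CTC ACG AGC TTT CAA CCC ATC TGG ACT — no ATG→stop ORF.
Frame -1: GCA GTC CAG ATG GGT TGA AAG CTC GTG AGC ATT GTG CCA GCA AGG CAG GTC GAT CCA ATG CGT GAG TGA GGT GGA TGT GAC CTA — ATG at 10, stop TGA at 16 → 9 nt; ATG at 58, stop TGA at 67 → 12 nt.
Frame -2: CAG TCC AGA TGG GTT GAA AGC TCG TGA GCA TTG TGC CAG CAA GGC AGG TCG ATC CAA TGC GTG AGT GAG GTG GAT GTG ACC TAG — no ATG→stop ORF.
Frame -3: AGT CCA GAT GGG TTG AAA GCT CGT GAG CAT TGT GCC AGC AAG GCA GGT CGA TCC AAT GCG TGA GTG AGG TGG ATG TGA CCT — ATG at 75, stop TGA at 78 → 6 nt.
Frame -1 has an ORF of 3 codons (positions 10–18) ≥ 3, so yes.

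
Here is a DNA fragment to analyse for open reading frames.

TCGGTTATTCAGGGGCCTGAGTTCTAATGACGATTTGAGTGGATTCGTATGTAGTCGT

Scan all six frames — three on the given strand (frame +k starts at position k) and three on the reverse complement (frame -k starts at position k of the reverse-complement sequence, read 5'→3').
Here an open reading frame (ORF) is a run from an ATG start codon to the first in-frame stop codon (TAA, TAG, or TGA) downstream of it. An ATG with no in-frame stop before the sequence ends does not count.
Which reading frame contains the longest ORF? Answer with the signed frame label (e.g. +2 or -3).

+3

Reverse complement (5'→3'): ACGACTACATACGAATCCACTCAAATCGTCATTAGAACTCAGGCCCCTGAATAACCGA
Frame +1: TCG GTT ATT CAG GGG CCT GAG TTC TAA TGA CGA TTT GAG TGG ATT CGT ATG TAG TCG — ATG at 49, stop TAG at 52 → 6 nt.
Frame +2: CGG TTA TTC AGG GGC CTG AGT TCT AAT GAC GAT TTG AGT GGA TTC GTA TGT AGT CGT — no ATG→stop ORF.
Frame +3: GGT TAT TCA GGG GCC TGA GTT CTA ATG ACG ATT TGA GTG GAT TCG TAT GTA GTC — ATG at 27, stop TGA at 36 → 12 nt.
Frame -1: ACG ACT ACA TAC GAA TCC ACT CAA ATC GTC ATT AGA ACT CAG GCC CCT GAA TAA CCG — no ATG→stop ORF.
Frame -2: CGA CTA CAT ACG AAT CCA CTC AAA TCG TCA TTA GAA CTC AGG CCC CTG AAT AAC CGA — no ATG→stop ORF.
Frame -3: GAC TAC ATA CGA ATC CAC TCA AAT CGT CAT TAG AAC TCA GGC CCC TGA ATA ACC — no ATG→stop ORF.
Longest ORF is 12 nt in frame +3 (positions 27–38).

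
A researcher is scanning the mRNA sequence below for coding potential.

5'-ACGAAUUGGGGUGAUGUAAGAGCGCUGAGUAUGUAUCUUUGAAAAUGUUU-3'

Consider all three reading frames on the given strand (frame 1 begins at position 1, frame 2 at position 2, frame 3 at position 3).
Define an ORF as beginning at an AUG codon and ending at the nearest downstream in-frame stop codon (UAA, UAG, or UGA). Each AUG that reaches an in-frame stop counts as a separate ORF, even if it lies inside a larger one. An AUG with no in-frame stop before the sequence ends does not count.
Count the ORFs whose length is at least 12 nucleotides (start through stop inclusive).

Frame 1: ACG AAU UGG GGU GAU GUA AGA GCG CUG AGU AUG UAU CUU UGA AAA UGU — AUG at 31, stop UGA at 40 → 12 nt.
Frame 2: CGA AUU GGG GUG AUG UAA GAG CGC UGA GUA UGU AUC UUU GAA AAU GUU — AUG at 14, stop UAA at 17 → 6 nt.
Frame 3: GAA UUG GGG UGA UGU AAG AGC GCU GAG UAU GUA UCU UUG AAA AUG UUU — no AUG→stop ORF.
ORFs ≥ 12 nucleotides: frame 1 31–42 (12 nucleotides). Count = 1.

1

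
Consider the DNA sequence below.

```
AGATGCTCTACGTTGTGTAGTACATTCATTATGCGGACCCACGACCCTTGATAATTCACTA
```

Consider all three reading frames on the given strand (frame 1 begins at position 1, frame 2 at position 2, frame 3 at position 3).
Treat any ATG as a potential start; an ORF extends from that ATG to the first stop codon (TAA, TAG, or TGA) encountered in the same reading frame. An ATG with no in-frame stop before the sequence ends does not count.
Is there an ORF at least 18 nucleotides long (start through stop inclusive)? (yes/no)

yes

Frame 1: AGA TGC TCT ACG TTG TGT AGT ACA TTC ATT ATG CGG ACC CAC GAC CCT TGA TAA TTC ACT — ATG at 31, stop TGA at 49 → 21 nt.
Frame 2: GAT GCT CTA CGT TGT GTA GTA CAT TCA TTA TGC GGA CCC ACG ACC CTT GAT AAT TCA CTA — no ATG→stop ORF.
Frame 3: ATG CTC TAC GTT GTG TAG TAC ATT CAT TAT GCG GAC CCA CGA CCC TTG ATA ATT CAC — ATG at 3, stop TAG at 18 → 18 nt.
Frame 1 has an ORF of 21 nucleotides (positions 31–51) ≥ 18, so yes.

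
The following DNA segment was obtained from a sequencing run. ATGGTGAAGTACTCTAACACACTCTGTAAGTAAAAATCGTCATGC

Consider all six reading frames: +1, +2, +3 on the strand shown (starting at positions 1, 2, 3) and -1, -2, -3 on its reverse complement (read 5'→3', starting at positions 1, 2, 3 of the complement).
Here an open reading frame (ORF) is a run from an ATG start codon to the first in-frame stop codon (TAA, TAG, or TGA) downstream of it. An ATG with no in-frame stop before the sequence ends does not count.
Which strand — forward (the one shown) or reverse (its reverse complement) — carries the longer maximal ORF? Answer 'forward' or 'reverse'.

forward

Reverse complement (5'→3'): GCATGACGATTTTTACTTACAGAGTGTGTTAGAGTACTTCACCAT
Frame +1: ATG GTG AAG TAC TCT AAC ACA CTC TGT AAG TAA AAA TCG TCA TGC — ATG at 1, stop TAA at 31 → 33 nt.
Frame +2: TGG TGA AGT ACT CTA ACA CAC TCT GTA AGT AAA AAT CGT CAT — no ATG→stop ORF.
Frame +3: GGT GAA GTA CTC TAA CAC ACT CTG TAA GTA AAA ATC GTC ATG — no ATG→stop ORF.
Frame -1: GCA TGA CGA TTT TTA CTT ACA GAG TGT GTT AGA GTA CTT CAC CAT — no ATG→stop ORF.
Frame -2: CAT GAC GAT TTT TAC TTA CAG AGT GTG TTA GAG TAC TTC ACC — no ATG→stop ORF.
Frame -3: ATG ACG ATT TTT ACT TAC AGA GTG TGT TAG AGT ACT TCA CCA — ATG at 3, stop TAG at 30 → 30 nt.
Forward-strand max 33 nt; reverse-strand max 30 nt. The forward strand has the longer ORF.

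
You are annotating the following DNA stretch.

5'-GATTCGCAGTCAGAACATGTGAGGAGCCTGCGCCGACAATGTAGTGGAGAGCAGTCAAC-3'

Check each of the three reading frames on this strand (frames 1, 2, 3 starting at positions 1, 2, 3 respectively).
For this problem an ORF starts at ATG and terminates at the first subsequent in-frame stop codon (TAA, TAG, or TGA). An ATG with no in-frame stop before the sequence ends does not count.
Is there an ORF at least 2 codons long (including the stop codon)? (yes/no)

yes

Frame 1: GAT TCG CAG TCA GAA CAT GTG AGG AGC CTG CGC CGA CAA TGT AGT GGA GAG CAG TCA — no ATG→stop ORF.
Frame 2: ATT CGC AGT CAG AAC ATG TGA GGA GCC TGC GCC GAC AAT GTA GTG GAG AGC AGT CAA — ATG at 17, stop TGA at 20 → 6 nt.
Frame 3: TTC GCA GTC AGA ACA TGT GAG GAG CCT GCG CCG ACA ATG TAG TGG AGA GCA GTC AAC — ATG at 39, stop TAG at 42 → 6 nt.
Frame 2 has an ORF of 2 codons (positions 17–22) ≥ 2, so yes.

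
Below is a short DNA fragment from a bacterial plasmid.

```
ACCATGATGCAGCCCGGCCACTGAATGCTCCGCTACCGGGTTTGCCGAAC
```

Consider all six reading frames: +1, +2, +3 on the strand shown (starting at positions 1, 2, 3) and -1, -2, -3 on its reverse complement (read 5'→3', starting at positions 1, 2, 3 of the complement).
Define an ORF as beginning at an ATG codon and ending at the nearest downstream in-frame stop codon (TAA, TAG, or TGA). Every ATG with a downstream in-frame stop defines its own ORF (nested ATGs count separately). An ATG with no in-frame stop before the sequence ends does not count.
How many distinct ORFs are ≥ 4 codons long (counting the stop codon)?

Reverse complement (5'→3'): GTTCGGCAAACCCGGTAGCGGAGCATTCAGTGGCCGGGCTGCATCATGGT
Frame +1: ACC ATG ATG CAG CCC GGC CAC TGA ATG CTC CGC TAC CGG GTT TGC CGA — ATG at 4, stop TGA at 22 → 21 nt; ATG at 7, stop TGA at 22 → 18 nt.
Frame +2: CCA TGA TGC AGC CCG GCC ACT GAA TGC TCC GCT ACC GGG TTT GCC GAA — no ATG→stop ORF.
Frame +3: CAT GAT GCA GCC CGG CCA CTG AAT GCT CCG CTA CCG GGT TTG CCG AAC — no ATG→stop ORF.
Frame -1: GTT CGG CAA ACC CGG TAG CGG AGC ATT CAG TGG CCG GGC TGC ATC ATG — no ATG→stop ORF.
Frame -2: TTC GGC AAA CCC GGT AGC GGA GCA TTC AGT GGC CGG GCT GCA TCA TGG — no ATG→stop ORF.
Frame -3: TCG GCA AAC CCG GTA GCG GAG CAT TCA GTG GCC GGG CTG CAT CAT GGT — no ATG→stop ORF.
ORFs ≥ 4 codons: frame +1 4–24 (7 codons), frame +1 7–24 (6 codons). Count = 2.

2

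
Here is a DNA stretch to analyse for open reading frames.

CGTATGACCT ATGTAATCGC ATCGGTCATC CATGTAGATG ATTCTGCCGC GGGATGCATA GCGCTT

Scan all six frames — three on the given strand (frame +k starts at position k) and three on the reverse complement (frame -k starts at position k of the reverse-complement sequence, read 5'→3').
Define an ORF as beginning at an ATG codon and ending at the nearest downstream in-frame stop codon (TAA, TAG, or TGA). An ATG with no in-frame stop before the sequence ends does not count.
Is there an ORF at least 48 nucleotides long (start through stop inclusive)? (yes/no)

yes

Reverse complement (5'→3'): AAGCGCTATGCATCCCGCGGCAGAATCATCTACATGGATGACCGATGCGATTACATAGGTCATACG
Frame +1: CGT ATG ACC TAT GTA ATC GCA TCG GTC ATC CAT GTA GAT GAT TCT GCC GCG GGA TGC ATA GCG CTT — no ATG→stop ORF.
Frame +2: GTA TGA CCT ATG TAA TCG CAT CGG TCA TCC ATG TAG ATG ATT CTG CCG CGG GAT GCA TAG CGC — ATG at 11, stop TAA at 14 → 6 nt; ATG at 32, stop TAG at 35 → 6 nt; ATG at 38, stop TAG at 59 → 24 nt.
Frame +3: TAT GAC CTA TGT AAT CGC ATC GGT CAT CCA TGT AGA TGA TTC TGC CGC GGG ATG CAT AGC GCT — no ATG→stop ORF.
Frame -1: AAG CGC TAT GCA TCC CGC GGC AGA ATC ATC TAC ATG GAT GAC CGA TGC GAT TAC ATA GGT CAT ACG — no ATG→stop ORF.
Frame -2: AGC GCT ATG CAT CCC GCG GCA GAA TCA TCT ACA TGG ATG ACC GAT GCG ATT ACA TAG GTC ATA — ATG at 8, stop TAG at 56 → 51 nt; ATG at 38, stop TAG at 56 → 21 nt.
Frame -3: GCG CTA TGC ATC CCG CGG CAG AAT CAT CTA CAT GGA TGA CCG ATG CGA TTA CAT AGG TCA TAC — no ATG→stop ORF.
Frame -2 has an ORF of 51 nucleotides (positions 8–58) ≥ 48, so yes.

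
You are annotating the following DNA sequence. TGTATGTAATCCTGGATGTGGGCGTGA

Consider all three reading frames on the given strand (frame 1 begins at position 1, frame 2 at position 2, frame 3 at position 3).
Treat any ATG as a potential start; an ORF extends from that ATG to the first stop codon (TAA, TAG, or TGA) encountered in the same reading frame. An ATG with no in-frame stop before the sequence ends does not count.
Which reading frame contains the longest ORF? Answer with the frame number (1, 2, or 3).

Frame 1: TGT ATG TAA TCC TGG ATG TGG GCG TGA — ATG at 4, stop TAA at 7 → 6 nt; ATG at 16, stop TGA at 25 → 12 nt.
Frame 2: GTA TGT AAT CCT GGA TGT GGG CGT — no ATG→stop ORF.
Frame 3: TAT GTA ATC CTG GAT GTG GGC GTG — no ATG→stop ORF.
Longest ORF is 12 nt in frame 1 (positions 16–27).

1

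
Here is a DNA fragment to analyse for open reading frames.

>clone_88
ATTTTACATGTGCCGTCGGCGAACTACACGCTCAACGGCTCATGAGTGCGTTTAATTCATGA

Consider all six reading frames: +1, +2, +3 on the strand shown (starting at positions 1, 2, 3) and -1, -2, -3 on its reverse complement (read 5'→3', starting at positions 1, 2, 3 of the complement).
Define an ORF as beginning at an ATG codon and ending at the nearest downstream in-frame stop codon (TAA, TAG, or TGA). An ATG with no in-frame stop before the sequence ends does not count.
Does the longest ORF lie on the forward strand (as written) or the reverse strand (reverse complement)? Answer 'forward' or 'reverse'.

Reverse complement (5'→3'): TCATGAATTAAACGCACTCATGAGCCGTTGAGCGTGTAGTTCGCCGACGGCACATGTAAAAT
Frame +1: ATT TTA CAT GTG CCG TCG GCG AAC TAC ACG CTC AAC GGC TCA TGA GTG CGT TTA ATT CAT — no ATG→stop ORF.
Frame +2: TTT TAC ATG TGC CGT CGG CGA ACT ACA CGC TCA ACG GCT CAT GAG TGC GTT TAA TTC ATG — ATG at 8, stop TAA at 53 → 48 nt.
Frame +3: TTT ACA TGT GCC GTC GGC GAA CTA CAC GCT CAA CGG CTC ATG AGT GCG TTT AAT TCA TGA — ATG at 42, stop TGA at 60 → 21 nt.
Frame -1: TCA TGA ATT AAA CGC ACT CAT GAG CCG TTG AGC GTG TAG TTC GCC GAC GGC ACA TGT AAA — no ATG→stop ORF.
Frame -2: CAT GAA TTA AAC GCA CTC ATG AGC CGT TGA GCG TGT AGT TCG CCG ACG GCA CAT GTA AAA — ATG at 20, stop TGA at 29 → 12 nt.
Frame -3: ATG AAT TAA ACG CAC TCA TGA GCC GTT GAG CGT GTA GTT CGC CGA CGG CAC ATG TAA AAT — ATG at 3, stop TAA at 9 → 9 nt; ATG at 54, stop TAA at 57 → 6 nt.
Forward-strand max 48 nt; reverse-strand max 12 nt. The forward strand has the longer ORF.

forward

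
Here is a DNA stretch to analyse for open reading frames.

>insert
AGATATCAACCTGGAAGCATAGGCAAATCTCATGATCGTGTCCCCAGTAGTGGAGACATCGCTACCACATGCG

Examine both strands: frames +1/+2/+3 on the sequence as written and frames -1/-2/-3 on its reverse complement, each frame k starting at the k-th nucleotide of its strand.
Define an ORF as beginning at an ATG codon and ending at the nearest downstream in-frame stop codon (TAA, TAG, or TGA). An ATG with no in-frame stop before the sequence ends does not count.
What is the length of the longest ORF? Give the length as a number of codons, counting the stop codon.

Reverse complement (5'→3'): CGCATGTGGTAGCGATGTCTCCACTACTGGGGACACGATCATGAGATTTGCCTATGCTTCCAGGTTGATATCT
Frame +1: AGA TAT CAA CCT GGA AGC ATA GGC AAA TCT CAT GAT CGT GTC CCC AGT AGT GGA GAC ATC GCT ACC ACA TGC — no ATG→stop ORF.
Frame +2: GAT ATC AAC CTG GAA GCA TAG GCA AAT CTC ATG ATC GTG TCC CCA GTA GTG GAG ACA TCG CTA CCA CAT GCG — no ATG→stop ORF.
Frame +3: ATA TCA ACC TGG AAG CAT AGG CAA ATC TCA TGA TCG TGT CCC CAG TAG TGG AGA CAT CGC TAC CAC ATG — no ATG→stop ORF.
Frame -1: CGC ATG TGG TAG CGA TGT CTC CAC TAC TGG GGA CAC GAT CAT GAG ATT TGC CTA TGC TTC CAG GTT GAT ATC — ATG at 4, stop TAG at 10 → 9 nt.
Frame -2: GCA TGT GGT AGC GAT GTC TCC ACT ACT GGG GAC ACG ATC ATG AGA TTT GCC TAT GCT TCC AGG TTG ATA TCT — no ATG→stop ORF.
Frame -3: CAT GTG GTA GCG ATG TCT CCA CTA CTG GGG ACA CGA TCA TGA GAT TTG CCT ATG CTT CCA GGT TGA TAT — ATG at 15, stop TGA at 42 → 30 nt; ATG at 54, stop TGA at 66 → 15 nt.
Longest: frame -3, positions 15–44, 30 nt = 10 codons = 9 aa. → 10 codons.

10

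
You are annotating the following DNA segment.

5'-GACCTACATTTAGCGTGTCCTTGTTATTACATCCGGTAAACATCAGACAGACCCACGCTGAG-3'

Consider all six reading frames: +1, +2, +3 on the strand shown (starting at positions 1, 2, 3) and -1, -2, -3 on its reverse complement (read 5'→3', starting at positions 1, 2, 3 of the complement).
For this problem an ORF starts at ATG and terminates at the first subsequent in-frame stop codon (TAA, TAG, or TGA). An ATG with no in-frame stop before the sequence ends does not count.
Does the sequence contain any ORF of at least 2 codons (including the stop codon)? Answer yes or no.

Reverse complement (5'→3'): CTCAGCGTGGGTCTGTCTGATGTTTACCGGATGTAATAACAAGGACACGCTAAATGTAGGTC
Frame +1: GAC CTA CAT TTA GCG TGT CCT TGT TAT TAC ATC CGG TAA ACA TCA GAC AGA CCC ACG CTG — no ATG→stop ORF.
Frame +2: ACC TAC ATT TAG CGT GTC CTT GTT ATT ACA TCC GGT AAA CAT CAG ACA GAC CCA CGC TGA — no ATG→stop ORF.
Frame +3: CCT ACA TTT AGC GTG TCC TTG TTA TTA CAT CCG GTA AAC ATC AGA CAG ACC CAC GCT GAG — no ATG→stop ORF.
Frame -1: CTC AGC GTG GGT CTG TCT GAT GTT TAC CGG ATG TAA TAA CAA GGA CAC GCT AAA TGT AGG — ATG at 31, stop TAA at 34 → 6 nt.
Frame -2: TCA GCG TGG GTC TGT CTG ATG TTT ACC GGA TGT AAT AAC AAG GAC ACG CTA AAT GTA GGT — no ATG→stop ORF.
Frame -3: CAG CGT GGG TCT GTC TGA TGT TTA CCG GAT GTA ATA ACA AGG ACA CGC TAA ATG TAG GTC — ATG at 54, stop TAG at 57 → 6 nt.
Frame -1 has an ORF of 2 codons (positions 31–36) ≥ 2, so yes.

yes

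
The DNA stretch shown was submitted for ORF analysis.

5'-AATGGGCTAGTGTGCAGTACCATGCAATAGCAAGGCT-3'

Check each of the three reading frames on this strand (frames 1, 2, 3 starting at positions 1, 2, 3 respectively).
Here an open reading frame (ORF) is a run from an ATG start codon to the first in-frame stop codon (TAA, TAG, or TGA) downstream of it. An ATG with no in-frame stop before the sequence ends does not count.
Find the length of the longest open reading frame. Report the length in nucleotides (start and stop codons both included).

Frame 1: AAT GGG CTA GTG TGC AGT ACC ATG CAA TAG CAA GGC — ATG at 22, stop TAG at 28 → 9 nt.
Frame 2: ATG GGC TAG TGT GCA GTA CCA TGC AAT AGC AAG GCT — ATG at 2, stop TAG at 8 → 9 nt.
Frame 3: TGG GCT AGT GTG CAG TAC CAT GCA ATA GCA AGG — no ATG→stop ORF.
Longest: frame 1, positions 22–30, 9 nt = 3 codons = 2 aa. → 9 nucleotides.

9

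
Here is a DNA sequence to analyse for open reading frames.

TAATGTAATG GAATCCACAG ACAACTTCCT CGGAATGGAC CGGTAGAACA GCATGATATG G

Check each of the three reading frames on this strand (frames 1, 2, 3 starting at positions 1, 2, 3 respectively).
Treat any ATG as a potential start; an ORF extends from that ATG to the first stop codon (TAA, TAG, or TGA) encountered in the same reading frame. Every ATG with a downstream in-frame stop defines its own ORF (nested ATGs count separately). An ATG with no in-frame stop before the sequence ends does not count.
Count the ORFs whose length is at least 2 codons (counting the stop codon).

Frame 1: TAA TGT AAT GGA ATC CAC AGA CAA CTT CCT CGG AAT GGA CCG GTA GAA CAG CAT GAT ATG — no ATG→stop ORF.
Frame 2: AAT GTA ATG GAA TCC ACA GAC AAC TTC CTC GGA ATG GAC CGG TAG AAC AGC ATG ATA TGG — ATG at 8, stop TAG at 44 → 39 nt; ATG at 35, stop TAG at 44 → 12 nt.
Frame 3: ATG TAA TGG AAT CCA CAG ACA ACT TCC TCG GAA TGG ACC GGT AGA ACA GCA TGA TAT — ATG at 3, stop TAA at 6 → 6 nt.
ORFs ≥ 2 codons: frame 2 8–46 (13 codons), frame 2 35–46 (4 codons), frame 3 3–8 (2 codons). Count = 3.

3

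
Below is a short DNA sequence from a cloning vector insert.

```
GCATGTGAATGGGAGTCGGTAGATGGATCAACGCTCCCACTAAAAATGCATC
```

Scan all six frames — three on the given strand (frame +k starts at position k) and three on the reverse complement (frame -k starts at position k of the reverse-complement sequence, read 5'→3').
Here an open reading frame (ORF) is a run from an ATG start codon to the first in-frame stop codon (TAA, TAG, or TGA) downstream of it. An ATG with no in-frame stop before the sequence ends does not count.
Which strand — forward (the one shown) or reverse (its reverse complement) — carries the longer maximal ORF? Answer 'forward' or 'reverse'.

forward

Reverse complement (5'→3'): GATGCATTTTTAGTGGGAGCGTTGATCCATCTACCGACTCCCATTCACATGC
Frame +1: GCA TGT GAA TGG GAG TCG GTA GAT GGA TCA ACG CTC CCA CTA AAA ATG CAT — no ATG→stop ORF.
Frame +2: CAT GTG AAT GGG AGT CGG TAG ATG GAT CAA CGC TCC CAC TAA AAA TGC ATC — ATG at 23, stop TAA at 41 → 21 nt.
Frame +3: ATG TGA ATG GGA GTC GGT AGA TGG ATC AAC GCT CCC ACT AAA AAT GCA — ATG at 3, stop TGA at 6 → 6 nt.
Frame -1: GAT GCA TTT TTA GTG GGA GCG TTG ATC CAT CTA CCG ACT CCC ATT CAC ATG — no ATG→stop ORF.
Frame -2: ATG CAT TTT TAG TGG GAG CGT TGA TCC ATC TAC CGA CTC CCA TTC ACA TGC — ATG at 2, stop TAG at 11 → 12 nt.
Frame -3: TGC ATT TTT AGT GGG AGC GTT GAT CCA TCT ACC GAC TCC CAT TCA CAT — no ATG→stop ORF.
Forward-strand max 21 nt; reverse-strand max 12 nt. The forward strand has the longer ORF.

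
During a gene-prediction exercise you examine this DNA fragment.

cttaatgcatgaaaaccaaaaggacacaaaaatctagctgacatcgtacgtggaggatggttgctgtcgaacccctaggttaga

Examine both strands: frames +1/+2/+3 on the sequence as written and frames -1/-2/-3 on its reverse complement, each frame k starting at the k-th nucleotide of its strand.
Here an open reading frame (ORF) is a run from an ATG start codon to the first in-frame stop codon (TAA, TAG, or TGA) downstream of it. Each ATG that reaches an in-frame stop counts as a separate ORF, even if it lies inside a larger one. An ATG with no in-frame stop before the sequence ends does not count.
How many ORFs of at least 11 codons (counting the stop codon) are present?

Reverse complement (5'→3'): TCTAACCTAGGGGTTCGACAGCAACCATCCTCCACGTACGATGTCAGCTAGATTTTTGTGTCCTTTTGGTTTTCATGCATTAAG
Frame +1: CTT AAT GCA TGA AAA CCA AAA GGA CAC AAA AAT CTA GCT GAC ATC GTA CGT GGA GGA TGG TTG CTG TCG AAC CCC TAG GTT AGA — no ATG→stop ORF.
Frame +2: TTA ATG CAT GAA AAC CAA AAG GAC ACA AAA ATC TAG CTG ACA TCG TAC GTG GAG GAT GGT TGC TGT CGA ACC CCT AGG TTA — ATG at 5, stop TAG at 35 → 33 nt.
Frame +3: TAA TGC ATG AAA ACC AAA AGG ACA CAA AAA TCT AGC TGA CAT CGT ACG TGG AGG ATG GTT GCT GTC GAA CCC CTA GGT TAG — ATG at 9, stop TGA at 39 → 33 nt; ATG at 57, stop TAG at 81 → 27 nt.
Frame -1: TCT AAC CTA GGG GTT CGA CAG CAA CCA TCC TCC ACG TAC GAT GTC AGC TAG ATT TTT GTG TCC TTT TGG TTT TCA TGC ATT AAG — no ATG→stop ORF.
Frame -2: CTA ACC TAG GGG TTC GAC AGC AAC CAT CCT CCA CGT ACG ATG TCA GCT AGA TTT TTG TGT CCT TTT GGT TTT CAT GCA TTA — no ATG→stop ORF.
Frame -3: TAA CCT AGG GGT TCG ACA GCA ACC ATC CTC CAC GTA CGA TGT CAG CTA GAT TTT TGT GTC CTT TTG GTT TTC ATG CAT TAA — ATG at 75, stop TAA at 81 → 9 nt.
ORFs ≥ 11 codons: frame +2 5–37 (11 codons), frame +3 9–41 (11 codons). Count = 2.

2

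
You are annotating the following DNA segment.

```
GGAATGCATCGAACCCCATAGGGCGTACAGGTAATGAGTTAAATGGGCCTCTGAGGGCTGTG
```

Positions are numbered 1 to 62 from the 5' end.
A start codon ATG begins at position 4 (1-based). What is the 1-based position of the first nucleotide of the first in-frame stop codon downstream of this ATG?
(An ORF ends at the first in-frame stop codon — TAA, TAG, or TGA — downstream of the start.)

19

Codons from position 4: ATG (4–6), CAT (7–9), CGA (10–12), ACC (13–15), CCA (16–18), TAG (19–21).
TAG is a stop codon; it begins at position 19.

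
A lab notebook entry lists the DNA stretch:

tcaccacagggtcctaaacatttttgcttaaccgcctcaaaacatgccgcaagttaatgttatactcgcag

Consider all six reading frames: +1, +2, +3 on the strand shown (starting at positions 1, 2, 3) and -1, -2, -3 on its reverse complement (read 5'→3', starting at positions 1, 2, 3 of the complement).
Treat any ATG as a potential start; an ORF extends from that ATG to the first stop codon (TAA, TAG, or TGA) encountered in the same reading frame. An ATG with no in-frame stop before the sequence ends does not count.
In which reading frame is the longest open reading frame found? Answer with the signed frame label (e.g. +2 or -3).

Reverse complement (5'→3'): CTGCGAGTATAACATTAACTTGCGGCATGTTTTGAGGCGGTTAAGCAAAAATGTTTAGGACCCTGTGGTGA
Frame +1: TCA CCA CAG GGT CCT AAA CAT TTT TGC TTA ACC GCC TCA AAA CAT GCC GCA AGT TAA TGT TAT ACT CGC — no ATG→stop ORF.
Frame +2: CAC CAC AGG GTC CTA AAC ATT TTT GCT TAA CCG CCT CAA AAC ATG CCG CAA GTT AAT GTT ATA CTC GCA — no ATG→stop ORF.
Frame +3: ACC ACA GGG TCC TAA ACA TTT TTG CTT AAC CGC CTC AAA ACA TGC CGC AAG TTA ATG TTA TAC TCG CAG — no ATG→stop ORF.
Frame -1: CTG CGA GTA TAA CAT TAA CTT GCG GCA TGT TTT GAG GCG GTT AAG CAA AAA TGT TTA GGA CCC TGT GGT — no ATG→stop ORF.
Frame -2: TGC GAG TAT AAC ATT AAC TTG CGG CAT GTT TTG AGG CGG TTA AGC AAA AAT GTT TAG GAC CCT GTG GTG — no ATG→stop ORF.
Frame -3: GCG AGT ATA ACA TTA ACT TGC GGC ATG TTT TGA GGC GGT TAA GCA AAA ATG TTT AGG ACC CTG TGG TGA — ATG at 27, stop TGA at 33 → 9 nt; ATG at 51, stop TGA at 69 → 21 nt.
Longest ORF is 21 nt in frame -3 (positions 51–71).

-3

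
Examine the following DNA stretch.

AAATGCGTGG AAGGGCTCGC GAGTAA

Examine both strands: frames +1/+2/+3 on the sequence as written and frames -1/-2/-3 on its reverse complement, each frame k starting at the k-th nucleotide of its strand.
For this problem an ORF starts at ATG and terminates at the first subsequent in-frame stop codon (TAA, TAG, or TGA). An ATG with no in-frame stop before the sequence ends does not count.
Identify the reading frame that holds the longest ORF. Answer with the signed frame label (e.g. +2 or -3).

+3

Reverse complement (5'→3'): TTACTCGCGAGCCCTTCCACGCATTT
Frame +1: AAA TGC GTG GAA GGG CTC GCG AGT — no ATG→stop ORF.
Frame +2: AAT GCG TGG AAG GGC TCG CGA GTA — no ATG→stop ORF.
Frame +3: ATG CGT GGA AGG GCT CGC GAG TAA — ATG at 3, stop TAA at 24 → 24 nt.
Frame -1: TTA CTC GCG AGC CCT TCC ACG CAT — no ATG→stop ORF.
Frame -2: TAC TCG CGA GCC CTT CCA CGC ATT — no ATG→stop ORF.
Frame -3: ACT CGC GAG CCC TTC CAC GCA TTT — no ATG→stop ORF.
Longest ORF is 24 nt in frame +3 (positions 3–26).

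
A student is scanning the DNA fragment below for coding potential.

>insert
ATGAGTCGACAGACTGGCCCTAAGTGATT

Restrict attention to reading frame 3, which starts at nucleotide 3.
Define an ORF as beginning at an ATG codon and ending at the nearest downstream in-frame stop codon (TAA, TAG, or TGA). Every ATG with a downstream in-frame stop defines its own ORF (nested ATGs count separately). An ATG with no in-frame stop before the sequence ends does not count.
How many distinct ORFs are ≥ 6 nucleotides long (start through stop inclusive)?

Frame 3: GAG TCG ACA GAC TGG CCC TAA GTG ATT — no ATG→stop ORF.
No ORF reaches 6 nucleotides. Count = 0.

0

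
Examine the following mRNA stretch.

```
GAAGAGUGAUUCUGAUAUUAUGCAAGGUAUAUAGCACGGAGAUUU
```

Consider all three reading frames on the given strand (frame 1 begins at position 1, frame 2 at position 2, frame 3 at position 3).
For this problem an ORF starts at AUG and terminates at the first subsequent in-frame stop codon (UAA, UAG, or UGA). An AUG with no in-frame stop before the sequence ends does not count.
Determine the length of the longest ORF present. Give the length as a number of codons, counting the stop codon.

Frame 1: GAA GAG UGA UUC UGA UAU UAU GCA AGG UAU AUA GCA CGG AGA UUU — no AUG→stop ORF.
Frame 2: AAG AGU GAU UCU GAU AUU AUG CAA GGU AUA UAG CAC GGA GAU — AUG at 20, stop UAG at 32 → 15 nt.
Frame 3: AGA GUG AUU CUG AUA UUA UGC AAG GUA UAU AGC ACG GAG AUU — no AUG→stop ORF.
Longest: frame 2, positions 20–34, 15 nt = 5 codons = 4 aa. → 5 codons.

5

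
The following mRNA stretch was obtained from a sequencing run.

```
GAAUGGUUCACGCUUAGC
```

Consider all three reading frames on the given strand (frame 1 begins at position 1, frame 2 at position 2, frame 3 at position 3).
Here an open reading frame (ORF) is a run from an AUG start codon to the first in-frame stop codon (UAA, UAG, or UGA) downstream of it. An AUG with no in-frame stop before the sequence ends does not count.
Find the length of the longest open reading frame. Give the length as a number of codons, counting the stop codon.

Frame 1: GAA UGG UUC ACG CUU AGC — no AUG→stop ORF.
Frame 2: AAU GGU UCA CGC UUA — no AUG→stop ORF.
Frame 3: AUG GUU CAC GCU UAG — AUG at 3, stop UAG at 15 → 15 nt.
Longest: frame 3, positions 3–17, 15 nt = 5 codons = 4 aa. → 5 codons.

5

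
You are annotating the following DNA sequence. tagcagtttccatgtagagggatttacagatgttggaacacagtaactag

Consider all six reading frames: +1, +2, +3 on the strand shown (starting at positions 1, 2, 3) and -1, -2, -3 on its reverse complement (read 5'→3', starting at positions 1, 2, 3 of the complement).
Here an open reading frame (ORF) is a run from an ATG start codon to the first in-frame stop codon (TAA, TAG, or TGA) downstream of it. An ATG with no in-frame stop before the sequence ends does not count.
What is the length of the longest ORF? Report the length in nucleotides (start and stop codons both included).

Reverse complement (5'→3'): CTAGTTACTGTGTTCCAACATCTGTAAATCCCTCTACATGGAAACTGCTA
Frame +1: TAG CAG TTT CCA TGT AGA GGG ATT TAC AGA TGT TGG AAC ACA GTA ACT — no ATG→stop ORF.
Frame +2: AGC AGT TTC CAT GTA GAG GGA TTT ACA GAT GTT GGA ACA CAG TAA CTA — no ATG→stop ORF.
Frame +3: GCA GTT TCC ATG TAG AGG GAT TTA CAG ATG TTG GAA CAC AGT AAC TAG — ATG at 12, stop TAG at 15 → 6 nt; ATG at 30, stop TAG at 48 → 21 nt.
Frame -1: CTA GTT ACT GTG TTC CAA CAT CTG TAA ATC CCT CTA CAT GGA AAC TGC — no ATG→stop ORF.
Frame -2: TAG TTA CTG TGT TCC AAC ATC TGT AAA TCC CTC TAC ATG GAA ACT GCT — no ATG→stop ORF.
Frame -3: AGT TAC TGT GTT CCA ACA TCT GTA AAT CCC TCT ACA TGG AAA CTG CTA — no ATG→stop ORF.
Longest: frame +3, positions 30–50, 21 nt = 7 codons = 6 aa. → 21 nucleotides.

21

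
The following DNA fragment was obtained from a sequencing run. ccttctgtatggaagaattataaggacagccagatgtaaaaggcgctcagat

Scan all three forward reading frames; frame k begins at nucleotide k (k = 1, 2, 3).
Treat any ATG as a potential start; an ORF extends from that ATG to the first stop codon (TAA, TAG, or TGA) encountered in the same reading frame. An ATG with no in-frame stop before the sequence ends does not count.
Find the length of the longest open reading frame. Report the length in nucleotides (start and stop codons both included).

Frame 1: CCT TCT GTA TGG AAG AAT TAT AAG GAC AGC CAG ATG TAA AAG GCG CTC AGA — ATG at 34, stop TAA at 37 → 6 nt.
Frame 2: CTT CTG TAT GGA AGA ATT ATA AGG ACA GCC AGA TGT AAA AGG CGC TCA GAT — no ATG→stop ORF.
Frame 3: TTC TGT ATG GAA GAA TTA TAA GGA CAG CCA GAT GTA AAA GGC GCT CAG — ATG at 9, stop TAA at 21 → 15 nt.
Longest: frame 3, positions 9–23, 15 nt = 5 codons = 4 aa. → 15 nucleotides.

15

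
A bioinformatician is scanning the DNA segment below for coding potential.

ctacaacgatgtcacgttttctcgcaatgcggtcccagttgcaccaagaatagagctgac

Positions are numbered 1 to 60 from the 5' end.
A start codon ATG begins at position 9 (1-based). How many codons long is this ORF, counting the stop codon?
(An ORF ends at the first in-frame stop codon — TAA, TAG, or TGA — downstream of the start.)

Codons from position 9: ATG (9–11), TCA (12–14), CGT (15–17), TTT (18–20), CTC (21–23), GCA (24–26), ATG (27–29), CGG (30–32), TCC (33–35), CAG (36–38), TTG (39–41), CAC (42–44), CAA (45–47), GAA (48–50), TAG (51–53).
TAG is the first in-frame stop; that's 15 codons including the stop.

15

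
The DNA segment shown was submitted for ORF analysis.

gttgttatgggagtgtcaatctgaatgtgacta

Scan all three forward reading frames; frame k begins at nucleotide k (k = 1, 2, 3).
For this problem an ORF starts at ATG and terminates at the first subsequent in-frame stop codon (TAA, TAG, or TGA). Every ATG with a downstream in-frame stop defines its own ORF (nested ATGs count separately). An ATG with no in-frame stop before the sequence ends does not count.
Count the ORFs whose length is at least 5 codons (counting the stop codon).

Frame 1: GTT GTT ATG GGA GTG TCA ATC TGA ATG TGA CTA — ATG at 7, stop TGA at 22 → 18 nt; ATG at 25, stop TGA at 28 → 6 nt.
Frame 2: TTG TTA TGG GAG TGT CAA TCT GAA TGT GAC — no ATG→stop ORF.
Frame 3: TGT TAT GGG AGT GTC AAT CTG AAT GTG ACT — no ATG→stop ORF.
ORFs ≥ 5 codons: frame 1 7–24 (6 codons). Count = 1.

1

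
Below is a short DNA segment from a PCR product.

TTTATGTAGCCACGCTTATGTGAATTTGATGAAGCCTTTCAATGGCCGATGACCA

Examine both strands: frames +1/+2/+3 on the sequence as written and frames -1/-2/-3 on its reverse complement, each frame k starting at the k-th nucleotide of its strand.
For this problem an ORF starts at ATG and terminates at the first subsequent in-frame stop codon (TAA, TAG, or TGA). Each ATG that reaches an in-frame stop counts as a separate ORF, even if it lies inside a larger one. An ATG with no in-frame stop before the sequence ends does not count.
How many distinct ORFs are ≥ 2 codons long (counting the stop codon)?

3

Reverse complement (5'→3'): TGGTCATCGGCCATTGAAAGGCTTCATCAAATTCACATAAGCGTGGCTACATAAA
Frame +1: TTT ATG TAG CCA CGC TTA TGT GAA TTT GAT GAA GCC TTT CAA TGG CCG ATG ACC — ATG at 4, stop TAG at 7 → 6 nt.
Frame +2: TTA TGT AGC CAC GCT TAT GTG AAT TTG ATG AAG CCT TTC AAT GGC CGA TGA CCA — ATG at 29, stop TGA at 50 → 24 nt.
Frame +3: TAT GTA GCC ACG CTT ATG TGA ATT TGA TGA AGC CTT TCA ATG GCC GAT GAC — ATG at 18, stop TGA at 21 → 6 nt.
Frame -1: TGG TCA TCG GCC ATT GAA AGG CTT CAT CAA ATT CAC ATA AGC GTG GCT ACA TAA — no ATG→stop ORF.
Frame -2: GGT CAT CGG CCA TTG AAA GGC TTC ATC AAA TTC ACA TAA GCG TGG CTA CAT AAA — no ATG→stop ORF.
Frame -3: GTC ATC GGC CAT TGA AAG GCT TCA TCA AAT TCA CAT AAG CGT GGC TAC ATA — no ATG→stop ORF.
ORFs ≥ 2 codons: frame +1 4–9 (2 codons), frame +2 29–52 (8 codons), frame +3 18–23 (2 codons). Count = 3.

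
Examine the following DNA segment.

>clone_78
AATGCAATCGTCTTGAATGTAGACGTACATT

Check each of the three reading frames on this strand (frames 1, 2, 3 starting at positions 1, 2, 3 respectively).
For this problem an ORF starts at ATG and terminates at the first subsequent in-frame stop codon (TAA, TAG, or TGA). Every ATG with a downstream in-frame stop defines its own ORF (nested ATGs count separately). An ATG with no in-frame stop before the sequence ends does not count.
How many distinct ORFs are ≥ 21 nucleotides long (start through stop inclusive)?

0

Frame 1: AAT GCA ATC GTC TTG AAT GTA GAC GTA CAT — no ATG→stop ORF.
Frame 2: ATG CAA TCG TCT TGA ATG TAG ACG TAC ATT — ATG at 2, stop TGA at 14 → 15 nt; ATG at 17, stop TAG at 20 → 6 nt.
Frame 3: TGC AAT CGT CTT GAA TGT AGA CGT ACA — no ATG→stop ORF.
No ORF reaches 21 nucleotides. Count = 0.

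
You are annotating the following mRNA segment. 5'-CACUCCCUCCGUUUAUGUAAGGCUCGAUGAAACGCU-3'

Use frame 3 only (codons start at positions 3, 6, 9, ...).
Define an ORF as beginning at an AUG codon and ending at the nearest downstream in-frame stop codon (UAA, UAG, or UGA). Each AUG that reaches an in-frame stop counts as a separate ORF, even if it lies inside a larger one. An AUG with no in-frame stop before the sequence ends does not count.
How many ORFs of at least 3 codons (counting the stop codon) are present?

0

Frame 3: CUC CCU CCG UUU AUG UAA GGC UCG AUG AAA CGC — AUG at 15, stop UAA at 18 → 6 nt.
No ORF reaches 3 codons. Count = 0.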